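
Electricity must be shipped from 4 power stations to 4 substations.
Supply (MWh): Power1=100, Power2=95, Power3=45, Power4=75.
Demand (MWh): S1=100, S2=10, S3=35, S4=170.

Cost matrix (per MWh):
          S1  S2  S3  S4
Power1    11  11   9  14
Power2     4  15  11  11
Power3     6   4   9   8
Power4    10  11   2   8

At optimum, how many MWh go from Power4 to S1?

Optimal shipments:
  Power1->S1: 5 × 11 = 55
  Power1->S4: 95 × 14 = 1330
  Power2->S1: 95 × 4 = 380
  Power3->S2: 10 × 4 = 40
  Power3->S4: 35 × 8 = 280
  Power4->S3: 35 × 2 = 70
  Power4->S4: 40 × 8 = 320
Total cost = 2475.
The route Power4→S1 is not used.

0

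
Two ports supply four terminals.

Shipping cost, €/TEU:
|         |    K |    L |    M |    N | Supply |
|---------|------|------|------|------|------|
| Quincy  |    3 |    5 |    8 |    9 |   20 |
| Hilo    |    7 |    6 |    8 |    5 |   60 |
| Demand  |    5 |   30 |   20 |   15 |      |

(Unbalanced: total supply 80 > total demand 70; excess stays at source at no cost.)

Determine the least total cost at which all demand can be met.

A cheapest plan:
  Quincy to K: 5 × €3 = €15
  Quincy to L: 15 × €5 = €75
  Hilo to L: 15 × €6 = €90
  Hilo to M: 20 × €8 = €160
  Hilo to N: 15 × €5 = €75
Total = 15 + 75 + 90 + 160 + 75 = €415.

415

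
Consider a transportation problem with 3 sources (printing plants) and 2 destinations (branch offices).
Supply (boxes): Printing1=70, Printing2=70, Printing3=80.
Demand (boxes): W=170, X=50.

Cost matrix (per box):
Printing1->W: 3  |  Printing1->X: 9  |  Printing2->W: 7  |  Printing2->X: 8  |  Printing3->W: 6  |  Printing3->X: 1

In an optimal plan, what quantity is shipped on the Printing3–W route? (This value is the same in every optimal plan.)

30

Solving gives:
  Printing1→W: 70 × 3 = 210
  Printing2→W: 70 × 7 = 490
  Printing3→W: 30 × 6 = 180
  Printing3→X: 50 × 1 = 50
Total cost = 930.
So Printing3→W carries 30 boxes.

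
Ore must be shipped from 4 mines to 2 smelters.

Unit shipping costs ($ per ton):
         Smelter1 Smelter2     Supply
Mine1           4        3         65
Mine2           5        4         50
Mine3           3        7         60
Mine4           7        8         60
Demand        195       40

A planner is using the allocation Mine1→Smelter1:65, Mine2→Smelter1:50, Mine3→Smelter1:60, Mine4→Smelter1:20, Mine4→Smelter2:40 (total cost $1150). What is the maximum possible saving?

80

Current plan cost = 65·4 + 50·5 + 60·3 + 20·7 + 40·8 = $1150.
Optimal plan:
  Mine1→Smelter1: 25 × $4 = $100
  Mine1→Smelter2: 40 × $3 = $120
  Mine2→Smelter1: 50 × $5 = $250
  Mine3→Smelter1: 60 × $3 = $180
  Mine4→Smelter1: 60 × $7 = $420
Optimal cost = $1070.
Saving = 1150 − 1070 = $80.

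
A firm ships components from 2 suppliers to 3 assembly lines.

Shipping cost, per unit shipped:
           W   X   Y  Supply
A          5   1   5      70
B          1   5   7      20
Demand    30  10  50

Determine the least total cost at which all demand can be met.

Optimal allocation:
  A to W: 10 × 5 = 50
  A to X: 10 × 1 = 10
  A to Y: 50 × 5 = 250
  B to W: 20 × 1 = 20
Total = 50 + 10 + 250 + 20 = 330.

330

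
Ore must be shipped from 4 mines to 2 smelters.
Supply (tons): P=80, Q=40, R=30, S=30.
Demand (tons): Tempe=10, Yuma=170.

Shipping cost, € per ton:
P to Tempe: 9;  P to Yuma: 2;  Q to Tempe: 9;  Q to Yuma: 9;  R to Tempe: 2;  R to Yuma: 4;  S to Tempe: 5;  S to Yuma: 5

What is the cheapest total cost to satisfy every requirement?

770

A cheapest plan:
  P to Yuma: 80 tons
  Q to Yuma: 40 tons
  R to Tempe: 10 tons
  R to Yuma: 20 tons
  S to Yuma: 30 tons
Total cost = €770.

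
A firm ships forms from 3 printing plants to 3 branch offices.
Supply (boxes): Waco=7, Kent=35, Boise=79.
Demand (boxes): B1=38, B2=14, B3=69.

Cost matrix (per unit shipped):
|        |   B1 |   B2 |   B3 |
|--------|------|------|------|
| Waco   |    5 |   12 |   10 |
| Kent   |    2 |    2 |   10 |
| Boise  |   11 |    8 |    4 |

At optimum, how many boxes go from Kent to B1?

Solving gives:
  Waco→B1: 7 boxes
  Kent→B1: 31 boxes
  Kent→B2: 4 boxes
  Boise→B2: 10 boxes
  Boise→B3: 69 boxes
Total cost = 461.
So Kent→B1 carries 31 boxes.

31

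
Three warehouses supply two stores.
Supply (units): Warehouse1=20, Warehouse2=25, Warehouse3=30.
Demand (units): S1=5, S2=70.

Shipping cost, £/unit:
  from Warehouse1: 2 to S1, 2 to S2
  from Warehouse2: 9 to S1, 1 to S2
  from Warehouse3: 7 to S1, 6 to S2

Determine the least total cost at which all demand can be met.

245

An optimal shipping plan:
  Warehouse1→S1: 5 units
  Warehouse1→S2: 15 units
  Warehouse2→S2: 25 units
  Warehouse3→S2: 30 units
Total cost = £245.
(Supply check: Warehouse1 ships 20; Warehouse2 ships 25; Warehouse3 ships 30.)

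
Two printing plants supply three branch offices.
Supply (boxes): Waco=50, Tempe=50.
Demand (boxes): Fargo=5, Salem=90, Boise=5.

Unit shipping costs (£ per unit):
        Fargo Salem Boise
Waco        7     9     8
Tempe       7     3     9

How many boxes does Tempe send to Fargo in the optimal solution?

Solving gives:
  Waco to Fargo: 5 × £7 = £35
  Waco to Salem: 40 × £9 = £360
  Waco to Boise: 5 × £8 = £40
  Tempe to Salem: 50 × £3 = £150
Total cost = £585.
The route Tempe→Fargo is not used.

0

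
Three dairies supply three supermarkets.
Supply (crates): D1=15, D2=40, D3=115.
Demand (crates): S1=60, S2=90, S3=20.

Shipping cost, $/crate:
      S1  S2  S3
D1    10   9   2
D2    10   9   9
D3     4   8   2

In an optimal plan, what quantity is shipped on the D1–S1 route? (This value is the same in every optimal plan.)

Optimal shipments:
  D1–S3: 15 × $2 = $30
  D2–S2: 40 × $9 = $360
  D3–S1: 60 × $4 = $240
  D3–S2: 50 × $8 = $400
  D3–S3: 5 × $2 = $10
Total cost = $1040.
The route D1→S1 is not used.

0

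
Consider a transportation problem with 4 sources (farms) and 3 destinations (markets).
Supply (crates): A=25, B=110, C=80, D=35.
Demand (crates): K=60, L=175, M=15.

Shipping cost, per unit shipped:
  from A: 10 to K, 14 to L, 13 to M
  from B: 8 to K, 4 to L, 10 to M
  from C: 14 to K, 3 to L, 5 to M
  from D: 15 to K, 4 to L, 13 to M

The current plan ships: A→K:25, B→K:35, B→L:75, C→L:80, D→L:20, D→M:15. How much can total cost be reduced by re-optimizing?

105

Current plan cost = 25·10 + 35·8 + 75·4 + 80·3 + 20·4 + 15·13 = 1345.
Optimal plan:
  A→K: 25 crates
  B→K: 35 crates
  B→L: 75 crates
  C→L: 65 crates
  C→M: 15 crates
  D→L: 35 crates
Optimal cost = 1240.
Saving = 1345 − 1240 = 105.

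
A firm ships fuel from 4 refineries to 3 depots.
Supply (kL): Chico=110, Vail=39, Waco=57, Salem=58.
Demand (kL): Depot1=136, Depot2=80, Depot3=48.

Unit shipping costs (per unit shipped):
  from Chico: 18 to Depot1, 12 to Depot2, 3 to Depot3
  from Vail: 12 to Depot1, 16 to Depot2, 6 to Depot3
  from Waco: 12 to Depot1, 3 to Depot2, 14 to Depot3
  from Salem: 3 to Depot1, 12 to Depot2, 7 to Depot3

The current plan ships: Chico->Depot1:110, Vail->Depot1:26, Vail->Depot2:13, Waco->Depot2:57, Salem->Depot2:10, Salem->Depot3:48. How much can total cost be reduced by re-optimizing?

1192

Current plan cost = 110·18 + 26·12 + 13·16 + 57·3 + 10·12 + 48·7 = 3127.
Optimal plan:
  Chico→Depot1: 39 × 18 = 702
  Chico→Depot2: 23 × 12 = 276
  Chico→Depot3: 48 × 3 = 144
  Vail→Depot1: 39 × 12 = 468
  Waco→Depot2: 57 × 3 = 171
  Salem→Depot1: 58 × 3 = 174
Optimal cost = 1935.
Saving = 3127 − 1935 = 1192.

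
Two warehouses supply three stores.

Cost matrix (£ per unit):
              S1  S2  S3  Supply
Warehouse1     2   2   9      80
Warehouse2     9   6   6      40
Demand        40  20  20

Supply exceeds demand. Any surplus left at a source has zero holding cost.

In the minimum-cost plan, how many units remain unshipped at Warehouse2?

20

An optimal plan:
  Warehouse1->S1: 40 units
  Warehouse1->S2: 20 units
  Warehouse2->S3: 20 units
Total cost = £240.
Warehouse2 ships 20 of its 40, leaving 20.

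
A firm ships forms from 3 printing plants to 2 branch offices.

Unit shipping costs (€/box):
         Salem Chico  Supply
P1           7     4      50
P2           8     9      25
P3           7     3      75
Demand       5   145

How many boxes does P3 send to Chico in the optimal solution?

75

Optimal shipments:
  P1→Chico: 50 boxes
  P2→Salem: 5 boxes
  P2→Chico: 20 boxes
  P3→Chico: 75 boxes
Total cost = €645.
So P3→Chico carries 75 boxes.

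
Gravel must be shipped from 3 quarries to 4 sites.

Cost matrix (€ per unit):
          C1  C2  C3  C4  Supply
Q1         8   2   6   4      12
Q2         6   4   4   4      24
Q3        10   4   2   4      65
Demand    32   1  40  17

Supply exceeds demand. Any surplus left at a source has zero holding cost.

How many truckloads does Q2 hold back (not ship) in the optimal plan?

0

An optimal plan:
  Q1–C1: 8 × €8 = €64
  Q1–C2: 1 × €2 = €2
  Q2–C1: 24 × €6 = €144
  Q3–C3: 40 × €2 = €80
  Q3–C4: 17 × €4 = €68
Total cost = €358.
Q2 ships 24 of its 24, leaving 0.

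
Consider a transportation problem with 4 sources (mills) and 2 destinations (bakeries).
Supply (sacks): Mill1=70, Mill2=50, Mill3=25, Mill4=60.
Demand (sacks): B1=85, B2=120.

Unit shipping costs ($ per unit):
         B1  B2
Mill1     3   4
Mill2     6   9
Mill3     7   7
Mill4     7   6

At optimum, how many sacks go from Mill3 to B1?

0

Optimal shipments:
  Mill1→B1: 35 × $3 = $105
  Mill1→B2: 35 × $4 = $140
  Mill2→B1: 50 × $6 = $300
  Mill3→B2: 25 × $7 = $175
  Mill4→B2: 60 × $6 = $360
Total cost = $1080.
The route Mill3→B1 is not used.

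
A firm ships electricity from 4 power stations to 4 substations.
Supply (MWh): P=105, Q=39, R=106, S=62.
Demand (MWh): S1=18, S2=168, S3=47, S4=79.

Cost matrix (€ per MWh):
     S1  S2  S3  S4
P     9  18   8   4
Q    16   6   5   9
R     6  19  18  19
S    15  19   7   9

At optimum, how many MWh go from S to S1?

Optimal shipments:
  P->S2: 26 MWh
  P->S4: 79 MWh
  Q->S2: 39 MWh
  R->S1: 18 MWh
  R->S2: 88 MWh
  S->S2: 15 MWh
  S->S3: 47 MWh
Total cost = €3412.
The route S→S1 is not used.

0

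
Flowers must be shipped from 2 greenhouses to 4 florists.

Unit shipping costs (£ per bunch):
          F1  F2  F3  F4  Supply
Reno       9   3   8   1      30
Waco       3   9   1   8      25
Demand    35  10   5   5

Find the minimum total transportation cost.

235

Optimal allocation:
  Reno→F1: 15 × £9 = £135
  Reno→F2: 10 × £3 = £30
  Reno→F4: 5 × £1 = £5
  Waco→F1: 20 × £3 = £60
  Waco→F3: 5 × £1 = £5
Total = 135 + 30 + 5 + 60 + 5 = £235.
(Supply check: Reno ships 30; Waco ships 25.)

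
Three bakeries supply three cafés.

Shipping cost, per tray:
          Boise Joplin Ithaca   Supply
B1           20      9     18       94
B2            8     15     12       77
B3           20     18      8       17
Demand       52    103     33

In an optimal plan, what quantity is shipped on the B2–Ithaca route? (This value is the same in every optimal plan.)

16

Solving gives:
  B1–Joplin: 94 × 9 = 846
  B2–Boise: 52 × 8 = 416
  B2–Joplin: 9 × 15 = 135
  B2–Ithaca: 16 × 12 = 192
  B3–Ithaca: 17 × 8 = 136
Total cost = 1725.
So B2→Ithaca carries 16 trays.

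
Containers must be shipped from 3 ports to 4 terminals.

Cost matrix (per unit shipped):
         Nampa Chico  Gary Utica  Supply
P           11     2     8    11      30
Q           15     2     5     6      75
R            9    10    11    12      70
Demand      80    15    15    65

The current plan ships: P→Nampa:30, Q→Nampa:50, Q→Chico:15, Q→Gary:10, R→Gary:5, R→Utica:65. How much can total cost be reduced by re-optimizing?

Current plan cost = 30·11 + 50·15 + 15·2 + 10·5 + 5·11 + 65·12 = 1995.
Optimal plan:
  P->Nampa: 10 × 11 = 110
  P->Chico: 15 × 2 = 30
  P->Gary: 5 × 8 = 40
  Q->Gary: 10 × 5 = 50
  Q->Utica: 65 × 6 = 390
  R->Nampa: 70 × 9 = 630
Optimal cost = 1250.
Saving = 1995 − 1250 = 745.

745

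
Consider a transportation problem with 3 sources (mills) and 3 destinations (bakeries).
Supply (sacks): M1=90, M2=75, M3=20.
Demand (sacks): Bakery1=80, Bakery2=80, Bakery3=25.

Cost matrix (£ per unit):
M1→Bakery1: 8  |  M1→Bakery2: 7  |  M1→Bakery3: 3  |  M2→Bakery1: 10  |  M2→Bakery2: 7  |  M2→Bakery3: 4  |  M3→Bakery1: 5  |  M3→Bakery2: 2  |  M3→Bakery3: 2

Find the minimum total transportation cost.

1190

An optimal shipping plan:
  M1–Bakery1: 80 × £8 = £640
  M1–Bakery3: 10 × £3 = £30
  M2–Bakery2: 60 × £7 = £420
  M2–Bakery3: 15 × £4 = £60
  M3–Bakery2: 20 × £2 = £40
Total = 640 + 30 + 420 + 60 + 40 = £1190.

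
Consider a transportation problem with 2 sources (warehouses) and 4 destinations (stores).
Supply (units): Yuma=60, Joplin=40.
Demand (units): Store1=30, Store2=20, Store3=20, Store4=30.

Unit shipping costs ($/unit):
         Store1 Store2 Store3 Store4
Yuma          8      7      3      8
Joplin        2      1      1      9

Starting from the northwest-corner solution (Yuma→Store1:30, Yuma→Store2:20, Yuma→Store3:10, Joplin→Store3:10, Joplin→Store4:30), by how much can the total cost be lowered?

Current plan cost = 30·8 + 20·7 + 10·3 + 10·1 + 30·9 = $690.
Optimal plan:
  Yuma to Store1: 10 × $8 = $80
  Yuma to Store3: 20 × $3 = $60
  Yuma to Store4: 30 × $8 = $240
  Joplin to Store1: 20 × $2 = $40
  Joplin to Store2: 20 × $1 = $20
Optimal cost = $440.
Saving = 690 − 440 = $250.

250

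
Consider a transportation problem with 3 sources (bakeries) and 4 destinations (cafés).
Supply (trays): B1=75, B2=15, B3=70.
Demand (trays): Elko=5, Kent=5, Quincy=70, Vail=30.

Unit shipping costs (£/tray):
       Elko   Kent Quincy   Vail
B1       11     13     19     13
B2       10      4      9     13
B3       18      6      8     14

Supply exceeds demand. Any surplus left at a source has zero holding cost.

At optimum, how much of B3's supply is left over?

0

An optimal plan:
  B1→Vail: 30 × £13 = £390
  B2→Elko: 5 × £10 = £50
  B2→Kent: 5 × £4 = £20
  B3→Quincy: 70 × £8 = £560
Total cost = £1020.
B3 ships 70 of its 70, leaving 0.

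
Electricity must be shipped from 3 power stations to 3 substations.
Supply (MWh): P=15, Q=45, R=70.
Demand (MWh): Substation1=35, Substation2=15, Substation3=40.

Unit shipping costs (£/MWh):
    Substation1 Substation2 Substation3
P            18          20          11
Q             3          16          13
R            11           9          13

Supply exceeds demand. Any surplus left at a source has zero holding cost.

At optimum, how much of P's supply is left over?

0

Minimum-cost shipments:
  P to Substation3: 15 × £11 = £165
  Q to Substation1: 35 × £3 = £105
  Q to Substation3: 10 × £13 = £130
  R to Substation2: 15 × £9 = £135
  R to Substation3: 15 × £13 = £195
Total cost = £730.
P ships 15 of its 15, leaving 0.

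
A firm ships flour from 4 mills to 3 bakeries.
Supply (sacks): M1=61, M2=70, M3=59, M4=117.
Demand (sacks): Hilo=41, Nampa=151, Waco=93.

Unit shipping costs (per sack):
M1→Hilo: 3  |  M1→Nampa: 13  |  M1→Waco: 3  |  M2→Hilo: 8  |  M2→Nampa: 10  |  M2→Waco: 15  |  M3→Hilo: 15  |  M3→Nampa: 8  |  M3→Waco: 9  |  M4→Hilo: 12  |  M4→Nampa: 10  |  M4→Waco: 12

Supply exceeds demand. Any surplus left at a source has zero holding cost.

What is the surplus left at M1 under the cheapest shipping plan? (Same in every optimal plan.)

An optimal plan:
  M1->Waco: 61 × 3 = 183
  M2->Hilo: 41 × 8 = 328
  M2->Nampa: 7 × 10 = 70
  M3->Nampa: 27 × 8 = 216
  M3->Waco: 32 × 9 = 288
  M4->Nampa: 117 × 10 = 1170
Total cost = 2255.
M1 ships 61 of its 61, leaving 0.

0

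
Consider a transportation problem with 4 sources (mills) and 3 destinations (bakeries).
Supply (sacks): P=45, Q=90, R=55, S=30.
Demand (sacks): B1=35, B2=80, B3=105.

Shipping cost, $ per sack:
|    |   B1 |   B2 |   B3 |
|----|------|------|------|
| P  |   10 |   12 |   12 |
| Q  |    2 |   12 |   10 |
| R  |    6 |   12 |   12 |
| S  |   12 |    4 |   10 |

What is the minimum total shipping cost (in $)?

1940

An optimal shipping plan:
  P to B2: 45 × $12 = $540
  Q to B1: 35 × $2 = $70
  Q to B3: 55 × $10 = $550
  R to B2: 5 × $12 = $60
  R to B3: 50 × $12 = $600
  S to B2: 30 × $4 = $120
Total = 540 + 70 + 550 + 60 + 600 + 120 = $1940.
(Supply check: P ships 45; Q ships 90; R ships 55; S ships 30.)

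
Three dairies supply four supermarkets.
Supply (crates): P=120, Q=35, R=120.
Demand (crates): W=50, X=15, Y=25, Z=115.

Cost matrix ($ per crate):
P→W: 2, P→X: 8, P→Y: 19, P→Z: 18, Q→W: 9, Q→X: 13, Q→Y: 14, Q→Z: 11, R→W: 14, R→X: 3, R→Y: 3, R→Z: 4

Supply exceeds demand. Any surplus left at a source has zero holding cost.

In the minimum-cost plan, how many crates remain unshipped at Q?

15

An optimal plan:
  P→W: 50 × $2 = $100
  P→X: 15 × $8 = $120
  Q→Z: 20 × $11 = $220
  R→Y: 25 × $3 = $75
  R→Z: 95 × $4 = $380
Total cost = $895.
Q ships 20 of its 35, leaving 15.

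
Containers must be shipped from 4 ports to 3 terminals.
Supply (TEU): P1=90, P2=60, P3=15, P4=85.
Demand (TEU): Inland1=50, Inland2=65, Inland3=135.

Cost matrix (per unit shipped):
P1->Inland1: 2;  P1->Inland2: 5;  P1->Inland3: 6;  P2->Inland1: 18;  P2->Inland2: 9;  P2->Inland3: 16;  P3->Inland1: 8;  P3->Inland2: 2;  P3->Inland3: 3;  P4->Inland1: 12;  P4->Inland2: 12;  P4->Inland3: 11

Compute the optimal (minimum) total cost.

1855

Optimal allocation:
  P1–Inland1: 50 × 2 = 100
  P1–Inland2: 5 × 5 = 25
  P1–Inland3: 35 × 6 = 210
  P2–Inland2: 60 × 9 = 540
  P3–Inland3: 15 × 3 = 45
  P4–Inland3: 85 × 11 = 935
Total = 100 + 25 + 210 + 540 + 45 + 935 = 1855.
(Supply check: P1 ships 90; P2 ships 60; P3 ships 15; P4 ships 85.)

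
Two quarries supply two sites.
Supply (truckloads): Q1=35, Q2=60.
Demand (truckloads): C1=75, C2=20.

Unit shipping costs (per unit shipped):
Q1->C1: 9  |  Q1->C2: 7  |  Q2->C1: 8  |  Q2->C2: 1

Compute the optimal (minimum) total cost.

655

A cheapest plan:
  Q1 to C1: 35 × 9 = 315
  Q2 to C1: 40 × 8 = 320
  Q2 to C2: 20 × 1 = 20
Total = 315 + 320 + 20 = 655.
(Supply check: Q1 ships 35; Q2 ships 60.)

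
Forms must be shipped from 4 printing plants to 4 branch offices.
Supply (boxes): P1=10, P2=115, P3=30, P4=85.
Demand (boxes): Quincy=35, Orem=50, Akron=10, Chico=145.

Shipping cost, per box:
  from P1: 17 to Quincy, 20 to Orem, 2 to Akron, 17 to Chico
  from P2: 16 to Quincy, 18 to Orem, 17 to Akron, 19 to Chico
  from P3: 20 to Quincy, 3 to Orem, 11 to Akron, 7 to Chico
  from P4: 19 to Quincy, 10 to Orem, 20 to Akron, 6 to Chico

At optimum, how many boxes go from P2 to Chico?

Solving gives:
  P1–Akron: 10 × 2 = 20
  P2–Quincy: 35 × 16 = 560
  P2–Orem: 20 × 18 = 360
  P2–Chico: 60 × 19 = 1140
  P3–Orem: 30 × 3 = 90
  P4–Chico: 85 × 6 = 510
Total cost = 2680.
So P2→Chico carries 60 boxes.

60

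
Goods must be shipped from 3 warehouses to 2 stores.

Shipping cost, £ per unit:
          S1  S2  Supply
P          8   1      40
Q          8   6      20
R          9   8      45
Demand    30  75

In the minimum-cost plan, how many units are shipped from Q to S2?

Solving gives:
  P→S2: 40 × £1 = £40
  Q→S2: 20 × £6 = £120
  R→S1: 30 × £9 = £270
  R→S2: 15 × £8 = £120
Total cost = £550.
So Q→S2 carries 20 units.

20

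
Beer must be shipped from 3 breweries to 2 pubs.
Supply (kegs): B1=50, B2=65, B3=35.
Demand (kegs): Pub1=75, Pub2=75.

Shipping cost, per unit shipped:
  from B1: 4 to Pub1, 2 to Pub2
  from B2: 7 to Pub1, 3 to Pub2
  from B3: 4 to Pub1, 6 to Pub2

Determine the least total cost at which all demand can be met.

515

One minimum-cost allocation:
  B1 to Pub1: 40 kegs
  B1 to Pub2: 10 kegs
  B2 to Pub2: 65 kegs
  B3 to Pub1: 35 kegs
Total cost = 515.
(Supply check: B1 ships 50; B2 ships 65; B3 ships 35.)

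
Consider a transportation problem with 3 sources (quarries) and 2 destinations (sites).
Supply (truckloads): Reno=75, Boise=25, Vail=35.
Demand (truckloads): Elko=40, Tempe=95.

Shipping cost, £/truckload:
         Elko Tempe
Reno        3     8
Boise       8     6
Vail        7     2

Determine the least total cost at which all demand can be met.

620

One minimum-cost allocation:
  Reno->Elko: 40 × £3 = £120
  Reno->Tempe: 35 × £8 = £280
  Boise->Tempe: 25 × £6 = £150
  Vail->Tempe: 35 × £2 = £70
Total = 120 + 280 + 150 + 70 = £620.
(Supply check: Reno ships 75; Boise ships 25; Vail ships 35.)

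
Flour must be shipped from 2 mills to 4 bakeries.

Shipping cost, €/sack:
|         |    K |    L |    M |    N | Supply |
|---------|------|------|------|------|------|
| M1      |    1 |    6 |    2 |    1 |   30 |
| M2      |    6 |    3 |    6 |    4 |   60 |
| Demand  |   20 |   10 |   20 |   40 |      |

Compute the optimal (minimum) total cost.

An optimal shipping plan:
  M1–K: 20 × €1 = €20
  M1–M: 10 × €2 = €20
  M2–L: 10 × €3 = €30
  M2–M: 10 × €6 = €60
  M2–N: 40 × €4 = €160
Total = 20 + 20 + 30 + 60 + 160 = €290.

290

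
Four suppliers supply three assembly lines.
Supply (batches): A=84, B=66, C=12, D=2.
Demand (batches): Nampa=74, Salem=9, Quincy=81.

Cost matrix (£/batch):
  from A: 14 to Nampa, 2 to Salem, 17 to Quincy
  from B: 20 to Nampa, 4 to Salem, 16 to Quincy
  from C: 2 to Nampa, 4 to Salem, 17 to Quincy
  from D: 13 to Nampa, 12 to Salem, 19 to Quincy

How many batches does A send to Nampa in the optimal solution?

The minimum-cost plan:
  A→Nampa: 60 batches
  A→Salem: 9 batches
  A→Quincy: 15 batches
  B→Quincy: 66 batches
  C→Nampa: 12 batches
  D→Nampa: 2 batches
Total cost = £2219.
So A→Nampa carries 60 batches.

60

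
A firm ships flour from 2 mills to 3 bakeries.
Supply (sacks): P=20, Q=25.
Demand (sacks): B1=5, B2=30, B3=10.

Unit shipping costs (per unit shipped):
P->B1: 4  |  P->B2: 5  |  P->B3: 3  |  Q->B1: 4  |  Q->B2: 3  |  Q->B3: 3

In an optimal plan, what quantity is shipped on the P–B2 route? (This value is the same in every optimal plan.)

Optimal shipments:
  P to B1: 5 × 4 = 20
  P to B2: 5 × 5 = 25
  P to B3: 10 × 3 = 30
  Q to B2: 25 × 3 = 75
Total cost = 150.
So P→B2 carries 5 sacks.

5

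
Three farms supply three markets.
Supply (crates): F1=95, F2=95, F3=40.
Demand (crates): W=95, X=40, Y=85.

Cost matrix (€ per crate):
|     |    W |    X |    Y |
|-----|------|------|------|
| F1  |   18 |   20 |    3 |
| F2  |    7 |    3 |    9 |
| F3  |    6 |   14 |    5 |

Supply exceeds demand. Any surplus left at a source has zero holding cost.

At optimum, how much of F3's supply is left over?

0

An optimal plan:
  F1–Y: 85 × €3 = €255
  F2–W: 55 × €7 = €385
  F2–X: 40 × €3 = €120
  F3–W: 40 × €6 = €240
Total cost = €1000.
F3 ships 40 of its 40, leaving 0.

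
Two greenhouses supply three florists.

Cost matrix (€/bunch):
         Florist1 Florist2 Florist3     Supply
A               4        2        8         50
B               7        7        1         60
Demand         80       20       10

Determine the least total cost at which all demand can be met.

520

An optimal shipping plan:
  A→Florist1: 30 × €4 = €120
  A→Florist2: 20 × €2 = €40
  B→Florist1: 50 × €7 = €350
  B→Florist3: 10 × €1 = €10
Total = 120 + 40 + 350 + 10 = €520.
(Supply check: A ships 50; B ships 60.)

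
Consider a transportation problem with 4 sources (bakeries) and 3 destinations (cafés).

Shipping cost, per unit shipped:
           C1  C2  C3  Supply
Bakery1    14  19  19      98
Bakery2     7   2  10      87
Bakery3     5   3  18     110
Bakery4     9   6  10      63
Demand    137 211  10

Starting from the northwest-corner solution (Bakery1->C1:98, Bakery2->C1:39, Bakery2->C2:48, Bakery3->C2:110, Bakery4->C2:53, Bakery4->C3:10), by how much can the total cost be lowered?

117

Current plan cost = 98·14 + 39·7 + 48·2 + 110·3 + 53·6 + 10·10 = 2489.
Optimal plan:
  Bakery1–C1: 98 × 14 = 1372
  Bakery2–C2: 87 × 2 = 174
  Bakery3–C1: 39 × 5 = 195
  Bakery3–C2: 71 × 3 = 213
  Bakery4–C2: 53 × 6 = 318
  Bakery4–C3: 10 × 10 = 100
Optimal cost = 2372.
Saving = 2489 − 2372 = 117.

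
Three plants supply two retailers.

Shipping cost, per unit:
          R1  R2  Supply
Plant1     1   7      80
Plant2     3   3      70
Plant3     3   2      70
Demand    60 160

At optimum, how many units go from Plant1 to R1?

60

Solving gives:
  Plant1 to R1: 60 × 1 = 60
  Plant1 to R2: 20 × 7 = 140
  Plant2 to R2: 70 × 3 = 210
  Plant3 to R2: 70 × 2 = 140
Total cost = 550.
So Plant1→R1 carries 60 units.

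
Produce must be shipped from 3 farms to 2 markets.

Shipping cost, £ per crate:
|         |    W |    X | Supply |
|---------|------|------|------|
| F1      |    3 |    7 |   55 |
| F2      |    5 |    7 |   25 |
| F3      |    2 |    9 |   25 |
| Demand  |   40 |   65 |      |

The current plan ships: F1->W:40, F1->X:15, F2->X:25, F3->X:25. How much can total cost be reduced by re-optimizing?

Current plan cost = 40·3 + 15·7 + 25·7 + 25·9 = £625.
Optimal plan:
  F1 to W: 15 × £3 = £45
  F1 to X: 40 × £7 = £280
  F2 to X: 25 × £7 = £175
  F3 to W: 25 × £2 = £50
Optimal cost = £550.
Saving = 625 − 550 = £75.

75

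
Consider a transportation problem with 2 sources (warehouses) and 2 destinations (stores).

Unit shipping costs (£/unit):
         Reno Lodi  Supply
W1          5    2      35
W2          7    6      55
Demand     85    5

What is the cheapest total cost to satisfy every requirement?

545

An optimal shipping plan:
  W1 to Reno: 30 units
  W1 to Lodi: 5 units
  W2 to Reno: 55 units
Total cost = £545.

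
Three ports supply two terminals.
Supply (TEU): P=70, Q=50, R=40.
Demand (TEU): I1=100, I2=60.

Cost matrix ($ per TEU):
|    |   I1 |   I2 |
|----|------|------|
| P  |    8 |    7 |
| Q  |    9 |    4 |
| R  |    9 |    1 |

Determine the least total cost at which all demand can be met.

950

An optimal shipping plan:
  P→I1: 70 × $8 = $560
  Q→I1: 30 × $9 = $270
  Q→I2: 20 × $4 = $80
  R→I2: 40 × $1 = $40
Total = 560 + 270 + 80 + 40 = $950.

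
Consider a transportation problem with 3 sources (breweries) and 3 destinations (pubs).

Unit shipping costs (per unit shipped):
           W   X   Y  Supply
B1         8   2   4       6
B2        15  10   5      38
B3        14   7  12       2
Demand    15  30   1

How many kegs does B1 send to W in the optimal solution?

The minimum-cost plan:
  B1->X: 6 kegs
  B2->W: 15 kegs
  B2->X: 22 kegs
  B2->Y: 1 kegs
  B3->X: 2 kegs
Total cost = 476.
The route B1→W is not used.

0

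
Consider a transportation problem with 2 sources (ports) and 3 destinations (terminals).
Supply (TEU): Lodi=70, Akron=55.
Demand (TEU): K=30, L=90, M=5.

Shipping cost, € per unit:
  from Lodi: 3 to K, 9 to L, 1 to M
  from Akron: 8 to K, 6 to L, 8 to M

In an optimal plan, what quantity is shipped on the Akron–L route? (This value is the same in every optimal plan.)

55

Optimal shipments:
  Lodi→K: 30 TEU
  Lodi→L: 35 TEU
  Lodi→M: 5 TEU
  Akron→L: 55 TEU
Total cost = €740.
So Akron→L carries 55 TEU.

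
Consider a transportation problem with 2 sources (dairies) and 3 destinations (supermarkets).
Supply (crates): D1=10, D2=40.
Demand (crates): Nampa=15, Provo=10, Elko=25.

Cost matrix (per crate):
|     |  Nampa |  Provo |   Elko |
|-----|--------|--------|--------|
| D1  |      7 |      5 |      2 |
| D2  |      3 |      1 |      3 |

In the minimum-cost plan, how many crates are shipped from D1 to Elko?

The minimum-cost plan:
  D1 to Elko: 10 × 2 = 20
  D2 to Nampa: 15 × 3 = 45
  D2 to Provo: 10 × 1 = 10
  D2 to Elko: 15 × 3 = 45
Total cost = 120.
So D1→Elko carries 10 crates.

10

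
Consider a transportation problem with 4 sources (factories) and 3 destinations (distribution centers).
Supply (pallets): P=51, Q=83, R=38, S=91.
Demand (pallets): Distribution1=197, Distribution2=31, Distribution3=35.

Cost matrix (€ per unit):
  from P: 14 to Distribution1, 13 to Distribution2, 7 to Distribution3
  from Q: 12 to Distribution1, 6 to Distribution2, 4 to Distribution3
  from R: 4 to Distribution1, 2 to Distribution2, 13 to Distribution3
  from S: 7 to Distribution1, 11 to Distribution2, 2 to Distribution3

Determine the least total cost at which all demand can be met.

2033

A cheapest plan:
  P–Distribution1: 51 × €14 = €714
  Q–Distribution1: 17 × €12 = €204
  Q–Distribution2: 31 × €6 = €186
  Q–Distribution3: 35 × €4 = €140
  R–Distribution1: 38 × €4 = €152
  S–Distribution1: 91 × €7 = €637
Total = 714 + 204 + 186 + 140 + 152 + 637 = €2033.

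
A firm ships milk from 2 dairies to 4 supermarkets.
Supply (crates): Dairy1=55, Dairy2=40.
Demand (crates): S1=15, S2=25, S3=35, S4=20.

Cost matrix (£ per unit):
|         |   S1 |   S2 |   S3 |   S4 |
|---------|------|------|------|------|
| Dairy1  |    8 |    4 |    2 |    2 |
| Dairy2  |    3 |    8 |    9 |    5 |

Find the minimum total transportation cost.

An optimal shipping plan:
  Dairy1->S2: 20 × £4 = £80
  Dairy1->S3: 35 × £2 = £70
  Dairy2->S1: 15 × £3 = £45
  Dairy2->S2: 5 × £8 = £40
  Dairy2->S4: 20 × £5 = £100
Total = 80 + 70 + 45 + 40 + 100 = £335.

335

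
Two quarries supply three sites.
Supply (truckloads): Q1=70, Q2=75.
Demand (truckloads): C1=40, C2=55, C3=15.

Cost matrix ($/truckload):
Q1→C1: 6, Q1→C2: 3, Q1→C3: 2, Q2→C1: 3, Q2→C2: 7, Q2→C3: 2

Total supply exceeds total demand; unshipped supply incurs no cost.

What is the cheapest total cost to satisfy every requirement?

A cheapest plan:
  Q1–C2: 55 × $3 = $165
  Q1–C3: 15 × $2 = $30
  Q2–C1: 40 × $3 = $120
Total = 165 + 30 + 120 = $315.
(Supply check: Q1 ships 70; Q2 ships 40.)

315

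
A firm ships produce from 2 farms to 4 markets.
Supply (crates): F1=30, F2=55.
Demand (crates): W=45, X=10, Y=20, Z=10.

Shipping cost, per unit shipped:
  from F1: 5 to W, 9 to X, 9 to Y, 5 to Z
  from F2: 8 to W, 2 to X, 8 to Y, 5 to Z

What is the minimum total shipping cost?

500

An optimal shipping plan:
  F1–W: 30 × 5 = 150
  F2–W: 15 × 8 = 120
  F2–X: 10 × 2 = 20
  F2–Y: 20 × 8 = 160
  F2–Z: 10 × 5 = 50
Total = 150 + 120 + 20 + 160 + 50 = 500.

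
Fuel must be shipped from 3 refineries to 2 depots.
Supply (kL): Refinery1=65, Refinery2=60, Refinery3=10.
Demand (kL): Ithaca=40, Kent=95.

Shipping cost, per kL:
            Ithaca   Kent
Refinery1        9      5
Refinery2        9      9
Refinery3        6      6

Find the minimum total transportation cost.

An optimal shipping plan:
  Refinery1 to Kent: 65 × 5 = 325
  Refinery2 to Ithaca: 40 × 9 = 360
  Refinery2 to Kent: 20 × 9 = 180
  Refinery3 to Kent: 10 × 6 = 60
Total = 325 + 360 + 180 + 60 = 925.

925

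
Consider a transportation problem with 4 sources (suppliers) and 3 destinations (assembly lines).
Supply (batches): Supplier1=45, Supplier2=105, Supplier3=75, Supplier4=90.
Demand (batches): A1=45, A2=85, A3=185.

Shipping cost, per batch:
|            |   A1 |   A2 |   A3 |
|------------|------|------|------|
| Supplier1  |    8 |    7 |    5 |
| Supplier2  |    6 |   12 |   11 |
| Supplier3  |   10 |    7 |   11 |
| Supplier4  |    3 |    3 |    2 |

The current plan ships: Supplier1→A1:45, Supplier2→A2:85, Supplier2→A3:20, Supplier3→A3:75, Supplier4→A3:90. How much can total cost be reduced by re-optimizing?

735

Current plan cost = 45·8 + 85·12 + 20·11 + 75·11 + 90·2 = 2605.
Optimal plan:
  Supplier1 to A3: 45 × 5 = 225
  Supplier2 to A1: 45 × 6 = 270
  Supplier2 to A2: 10 × 12 = 120
  Supplier2 to A3: 50 × 11 = 550
  Supplier3 to A2: 75 × 7 = 525
  Supplier4 to A3: 90 × 2 = 180
Optimal cost = 1870.
Saving = 2605 − 1870 = 735.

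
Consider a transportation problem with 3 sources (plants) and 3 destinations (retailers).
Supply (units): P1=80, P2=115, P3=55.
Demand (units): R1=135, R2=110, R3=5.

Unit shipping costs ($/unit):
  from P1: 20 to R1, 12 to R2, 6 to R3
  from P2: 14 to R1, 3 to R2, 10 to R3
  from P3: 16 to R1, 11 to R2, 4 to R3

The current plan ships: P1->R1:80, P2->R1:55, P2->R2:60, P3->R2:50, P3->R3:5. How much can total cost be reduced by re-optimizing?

Current plan cost = 80·20 + 55·14 + 60·3 + 50·11 + 5·4 = $3120.
Optimal plan:
  P1–R1: 75 × $20 = $1500
  P1–R3: 5 × $6 = $30
  P2–R1: 5 × $14 = $70
  P2–R2: 110 × $3 = $330
  P3–R1: 55 × $16 = $880
Optimal cost = $2810.
Saving = 3120 − 2810 = $310.

310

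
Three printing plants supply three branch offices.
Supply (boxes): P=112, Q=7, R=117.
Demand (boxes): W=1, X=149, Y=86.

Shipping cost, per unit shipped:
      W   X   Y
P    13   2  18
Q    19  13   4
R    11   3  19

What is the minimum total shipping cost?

1875

A cheapest plan:
  P->X: 33 × 2 = 66
  P->Y: 79 × 18 = 1422
  Q->Y: 7 × 4 = 28
  R->W: 1 × 11 = 11
  R->X: 116 × 3 = 348
Total = 66 + 1422 + 28 + 11 + 348 = 1875.
(Supply check: P ships 112; Q ships 7; R ships 117.)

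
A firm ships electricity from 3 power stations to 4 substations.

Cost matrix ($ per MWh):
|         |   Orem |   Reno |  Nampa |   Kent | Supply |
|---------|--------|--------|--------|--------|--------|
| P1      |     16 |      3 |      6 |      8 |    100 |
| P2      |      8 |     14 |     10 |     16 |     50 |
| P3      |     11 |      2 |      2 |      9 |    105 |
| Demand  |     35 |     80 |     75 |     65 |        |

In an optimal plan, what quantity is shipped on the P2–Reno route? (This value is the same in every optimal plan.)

Optimal shipments:
  P1->Reno: 35 × $3 = $105
  P1->Kent: 65 × $8 = $520
  P2->Orem: 35 × $8 = $280
  P2->Nampa: 15 × $10 = $150
  P3->Reno: 45 × $2 = $90
  P3->Nampa: 60 × $2 = $120
Total cost = $1265.
The route P2→Reno is not used.

0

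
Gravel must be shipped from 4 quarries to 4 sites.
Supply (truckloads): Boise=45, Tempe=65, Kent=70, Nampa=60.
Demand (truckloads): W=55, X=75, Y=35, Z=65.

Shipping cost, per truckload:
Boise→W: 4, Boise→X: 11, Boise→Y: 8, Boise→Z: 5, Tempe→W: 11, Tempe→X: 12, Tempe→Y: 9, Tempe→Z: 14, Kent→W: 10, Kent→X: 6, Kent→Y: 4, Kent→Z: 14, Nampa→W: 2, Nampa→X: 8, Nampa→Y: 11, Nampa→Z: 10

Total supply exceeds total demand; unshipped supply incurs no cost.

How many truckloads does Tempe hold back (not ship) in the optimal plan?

10

An optimal plan:
  Boise->Z: 45 × 5 = 225
  Tempe->X: 5 × 12 = 60
  Tempe->Y: 35 × 9 = 315
  Tempe->Z: 15 × 14 = 210
  Kent->X: 70 × 6 = 420
  Nampa->W: 55 × 2 = 110
  Nampa->Z: 5 × 10 = 50
Total cost = 1390.
Tempe ships 55 of its 65, leaving 10.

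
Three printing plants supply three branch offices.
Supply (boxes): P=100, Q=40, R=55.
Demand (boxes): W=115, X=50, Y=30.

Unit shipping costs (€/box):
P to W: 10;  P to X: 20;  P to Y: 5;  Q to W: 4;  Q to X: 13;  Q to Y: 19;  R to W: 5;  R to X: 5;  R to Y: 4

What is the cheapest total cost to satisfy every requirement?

1285

An optimal shipping plan:
  P to W: 70 boxes
  P to Y: 30 boxes
  Q to W: 40 boxes
  R to W: 5 boxes
  R to X: 50 boxes
Total cost = €1285.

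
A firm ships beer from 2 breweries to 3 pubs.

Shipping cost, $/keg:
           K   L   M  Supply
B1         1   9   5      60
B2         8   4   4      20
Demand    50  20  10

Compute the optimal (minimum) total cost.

180

Optimal allocation:
  B1->K: 50 × $1 = $50
  B1->M: 10 × $5 = $50
  B2->L: 20 × $4 = $80
Total = 50 + 50 + 80 = $180.
(Supply check: B1 ships 60; B2 ships 20.)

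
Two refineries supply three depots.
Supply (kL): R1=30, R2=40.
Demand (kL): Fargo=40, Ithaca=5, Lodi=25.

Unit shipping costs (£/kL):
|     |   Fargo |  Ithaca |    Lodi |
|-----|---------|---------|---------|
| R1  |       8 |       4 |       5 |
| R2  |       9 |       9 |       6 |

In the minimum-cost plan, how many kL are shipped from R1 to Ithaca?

5

Optimal shipments:
  R1 to Ithaca: 5 kL
  R1 to Lodi: 25 kL
  R2 to Fargo: 40 kL
Total cost = £505.
So R1→Ithaca carries 5 kL.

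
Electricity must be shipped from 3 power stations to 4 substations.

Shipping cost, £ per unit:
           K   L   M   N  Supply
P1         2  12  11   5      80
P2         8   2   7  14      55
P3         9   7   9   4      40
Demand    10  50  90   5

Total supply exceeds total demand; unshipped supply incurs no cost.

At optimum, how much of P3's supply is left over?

0

Minimum-cost shipments:
  P1->K: 10 × £2 = £20
  P1->M: 45 × £11 = £495
  P1->N: 5 × £5 = £25
  P2->L: 50 × £2 = £100
  P2->M: 5 × £7 = £35
  P3->M: 40 × £9 = £360
Total cost = £1035.
P3 ships 40 of its 40, leaving 0.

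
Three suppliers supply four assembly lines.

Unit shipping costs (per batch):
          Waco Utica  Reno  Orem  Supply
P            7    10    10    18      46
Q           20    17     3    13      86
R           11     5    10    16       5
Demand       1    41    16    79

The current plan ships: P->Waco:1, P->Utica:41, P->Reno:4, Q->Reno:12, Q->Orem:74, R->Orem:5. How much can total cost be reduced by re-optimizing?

Current plan cost = 1·7 + 41·10 + 4·10 + 12·3 + 74·13 + 5·16 = 1535.
Optimal plan:
  P→Waco: 1 × 7 = 7
  P→Utica: 36 × 10 = 360
  P→Orem: 9 × 18 = 162
  Q→Reno: 16 × 3 = 48
  Q→Orem: 70 × 13 = 910
  R→Utica: 5 × 5 = 25
Optimal cost = 1512.
Saving = 1535 − 1512 = 23.

23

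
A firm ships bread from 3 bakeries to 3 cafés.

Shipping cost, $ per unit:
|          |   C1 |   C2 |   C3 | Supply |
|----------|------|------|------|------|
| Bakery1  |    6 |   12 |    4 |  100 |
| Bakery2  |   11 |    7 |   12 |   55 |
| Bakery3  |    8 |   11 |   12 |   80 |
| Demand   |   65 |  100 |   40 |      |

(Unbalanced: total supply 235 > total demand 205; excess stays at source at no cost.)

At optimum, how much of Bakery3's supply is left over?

30

An optimal plan:
  Bakery1→C1: 60 × $6 = $360
  Bakery1→C3: 40 × $4 = $160
  Bakery2→C2: 55 × $7 = $385
  Bakery3→C1: 5 × $8 = $40
  Bakery3→C2: 45 × $11 = $495
Total cost = $1440.
Bakery3 ships 50 of its 80, leaving 30.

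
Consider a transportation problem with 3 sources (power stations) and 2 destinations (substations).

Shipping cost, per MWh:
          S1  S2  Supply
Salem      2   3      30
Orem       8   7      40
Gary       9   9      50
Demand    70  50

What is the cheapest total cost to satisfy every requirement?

790

A cheapest plan:
  Salem–S1: 30 × 2 = 60
  Orem–S2: 40 × 7 = 280
  Gary–S1: 40 × 9 = 360
  Gary–S2: 10 × 9 = 90
Total = 60 + 280 + 360 + 90 = 790.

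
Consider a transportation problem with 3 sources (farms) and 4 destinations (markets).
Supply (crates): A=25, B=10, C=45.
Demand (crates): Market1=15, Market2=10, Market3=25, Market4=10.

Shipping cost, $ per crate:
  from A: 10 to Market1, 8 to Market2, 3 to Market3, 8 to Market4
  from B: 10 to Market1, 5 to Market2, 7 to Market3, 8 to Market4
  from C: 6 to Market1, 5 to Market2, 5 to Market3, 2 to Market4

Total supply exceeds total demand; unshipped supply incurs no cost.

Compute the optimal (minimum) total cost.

235

An optimal shipping plan:
  A→Market3: 25 × $3 = $75
  B→Market2: 10 × $5 = $50
  C→Market1: 15 × $6 = $90
  C→Market4: 10 × $2 = $20
Total = 75 + 50 + 90 + 20 = $235.
(Supply check: A ships 25; B ships 10; C ships 25.)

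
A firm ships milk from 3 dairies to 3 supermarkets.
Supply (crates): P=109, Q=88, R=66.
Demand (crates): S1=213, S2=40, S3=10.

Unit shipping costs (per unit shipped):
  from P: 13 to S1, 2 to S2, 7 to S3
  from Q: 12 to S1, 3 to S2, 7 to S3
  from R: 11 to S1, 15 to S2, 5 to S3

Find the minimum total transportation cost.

2699

One minimum-cost allocation:
  P->S1: 59 × 13 = 767
  P->S2: 40 × 2 = 80
  P->S3: 10 × 7 = 70
  Q->S1: 88 × 12 = 1056
  R->S1: 66 × 11 = 726
Total = 767 + 80 + 70 + 1056 + 726 = 2699.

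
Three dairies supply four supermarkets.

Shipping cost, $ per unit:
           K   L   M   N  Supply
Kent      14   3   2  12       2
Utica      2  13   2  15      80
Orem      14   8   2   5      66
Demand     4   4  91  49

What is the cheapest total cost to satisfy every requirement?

457

Optimal allocation:
  Kent to L: 2 crates
  Utica to K: 4 crates
  Utica to M: 76 crates
  Orem to L: 2 crates
  Orem to M: 15 crates
  Orem to N: 49 crates
Total cost = $457.
(Supply check: Kent ships 2; Utica ships 80; Orem ships 66.)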